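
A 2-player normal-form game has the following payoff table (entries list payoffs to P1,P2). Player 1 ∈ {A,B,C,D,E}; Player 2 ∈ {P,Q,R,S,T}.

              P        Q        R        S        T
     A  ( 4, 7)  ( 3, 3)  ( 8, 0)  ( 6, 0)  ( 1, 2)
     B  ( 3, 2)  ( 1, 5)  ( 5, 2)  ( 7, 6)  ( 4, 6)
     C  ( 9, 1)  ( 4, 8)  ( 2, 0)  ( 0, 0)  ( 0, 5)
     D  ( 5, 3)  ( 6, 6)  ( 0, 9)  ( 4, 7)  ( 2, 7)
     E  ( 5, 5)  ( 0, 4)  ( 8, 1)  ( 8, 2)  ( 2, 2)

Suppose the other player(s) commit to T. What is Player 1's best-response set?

u_1(A vs T) = 1
u_1(B vs T) = 4
u_1(C vs T) = 0
u_1(D vs T) = 2
u_1(E vs T) = 2
max payoff 4 at {B}

argmax u_1 = {B}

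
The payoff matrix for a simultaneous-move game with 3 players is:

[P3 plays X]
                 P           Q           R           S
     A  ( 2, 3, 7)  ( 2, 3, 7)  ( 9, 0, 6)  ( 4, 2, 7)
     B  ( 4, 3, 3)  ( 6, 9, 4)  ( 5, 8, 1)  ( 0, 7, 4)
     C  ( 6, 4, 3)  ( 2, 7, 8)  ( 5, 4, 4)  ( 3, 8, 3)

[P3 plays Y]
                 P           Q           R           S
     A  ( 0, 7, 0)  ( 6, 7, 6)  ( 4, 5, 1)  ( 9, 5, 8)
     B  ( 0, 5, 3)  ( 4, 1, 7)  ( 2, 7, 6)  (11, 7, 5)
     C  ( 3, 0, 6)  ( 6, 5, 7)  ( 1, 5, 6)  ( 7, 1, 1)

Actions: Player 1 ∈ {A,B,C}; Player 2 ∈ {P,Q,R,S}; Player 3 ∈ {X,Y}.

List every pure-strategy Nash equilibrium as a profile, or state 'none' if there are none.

(A,P,X): not NE [P1→C gives 6>2]
(A,P,Y): not NE [P1→C gives 3>0; P3→X gives 7>0]
(A,Q,X): not NE [P1→B gives 6>2]
(A,Q,Y): not NE [P3→X gives 7>6]
(A,R,X): not NE [P2→Q gives 3>0]
(A,R,Y): not NE [P2→Q gives 7>5; P3→X gives 6>1]
(A,S,X): not NE [P2→Q gives 3>2; P3→Y gives 8>7]
(A,S,Y): not NE [P1→B gives 11>9; P2→Q gives 7>5]
(B,P,X): not NE [P1→C gives 6>4; P2→Q gives 9>3]
(B,P,Y): not NE [P1→C gives 3>0; P2→S gives 7>5]
(B,Q,X): not NE [P3→Y gives 7>4]
(B,Q,Y): not NE [P1→C gives 6>4; P2→S gives 7>1]
(B,R,X): not NE [P1→A gives 9>5; P2→Q gives 9>8; P3→Y gives 6>1]
(B,R,Y): not NE [P1→A gives 4>2]
(B,S,X): not NE [P1→A gives 4>0; P2→Q gives 9>7; P3→Y gives 5>4]
(B,S,Y): NE
(C,P,X): not NE [P2→S gives 8>4; P3→Y gives 6>3]
(C,P,Y): not NE [P2→R gives 5>0]
(C,Q,X): not NE [P1→B gives 6>2; P2→S gives 8>7]
(C,Q,Y): not NE [P3→X gives 8>7]
(C,R,X): not NE [P1→A gives 9>5; P2→S gives 8>4; P3→Y gives 6>4]
(C,R,Y): not NE [P1→A gives 4>1]
(C,S,X): not NE [P1→A gives 4>3]
(C,S,Y): not NE [P1→B gives 11>7; P2→R gives 5>1; P3→X gives 3>1]

NE set: (B,S,Y)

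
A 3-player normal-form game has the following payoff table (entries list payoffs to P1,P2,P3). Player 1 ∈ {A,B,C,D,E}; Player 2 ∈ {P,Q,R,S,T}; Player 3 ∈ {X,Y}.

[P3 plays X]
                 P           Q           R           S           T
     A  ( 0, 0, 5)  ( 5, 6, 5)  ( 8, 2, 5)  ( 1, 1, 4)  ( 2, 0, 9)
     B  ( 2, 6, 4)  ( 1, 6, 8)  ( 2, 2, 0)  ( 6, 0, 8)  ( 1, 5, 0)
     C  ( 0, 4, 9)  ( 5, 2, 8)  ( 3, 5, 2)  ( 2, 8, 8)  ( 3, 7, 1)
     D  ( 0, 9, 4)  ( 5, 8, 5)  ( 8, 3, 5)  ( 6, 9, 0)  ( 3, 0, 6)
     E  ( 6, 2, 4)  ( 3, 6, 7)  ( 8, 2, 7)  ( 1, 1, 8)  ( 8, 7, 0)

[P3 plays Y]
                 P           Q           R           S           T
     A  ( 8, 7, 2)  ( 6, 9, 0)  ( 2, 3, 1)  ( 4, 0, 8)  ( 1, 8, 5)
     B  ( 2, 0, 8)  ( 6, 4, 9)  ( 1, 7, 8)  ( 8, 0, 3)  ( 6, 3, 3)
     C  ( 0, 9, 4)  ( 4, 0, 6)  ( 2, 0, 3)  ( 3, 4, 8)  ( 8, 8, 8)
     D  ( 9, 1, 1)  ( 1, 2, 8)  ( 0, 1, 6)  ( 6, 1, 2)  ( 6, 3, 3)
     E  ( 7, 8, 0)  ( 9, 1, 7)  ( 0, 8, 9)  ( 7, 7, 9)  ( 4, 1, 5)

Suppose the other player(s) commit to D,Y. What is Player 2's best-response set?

u_2(P vs D,Y) = 1
u_2(Q vs D,Y) = 2
u_2(R vs D,Y) = 1
u_2(S vs D,Y) = 1
u_2(T vs D,Y) = 3
max payoff 3 at {T}

BR_2 = {T}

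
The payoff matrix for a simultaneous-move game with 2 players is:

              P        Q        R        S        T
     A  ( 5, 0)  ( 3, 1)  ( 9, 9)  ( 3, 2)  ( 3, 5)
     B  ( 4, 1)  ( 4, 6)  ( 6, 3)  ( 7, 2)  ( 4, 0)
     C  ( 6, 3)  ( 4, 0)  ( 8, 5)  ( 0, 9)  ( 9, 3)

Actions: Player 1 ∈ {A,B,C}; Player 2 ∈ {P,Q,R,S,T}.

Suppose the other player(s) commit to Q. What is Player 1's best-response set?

u_1(A vs Q) = 3
u_1(B vs Q) = 4
u_1(C vs Q) = 4
max payoff 4 at {B,C}

P1 best: {B,C}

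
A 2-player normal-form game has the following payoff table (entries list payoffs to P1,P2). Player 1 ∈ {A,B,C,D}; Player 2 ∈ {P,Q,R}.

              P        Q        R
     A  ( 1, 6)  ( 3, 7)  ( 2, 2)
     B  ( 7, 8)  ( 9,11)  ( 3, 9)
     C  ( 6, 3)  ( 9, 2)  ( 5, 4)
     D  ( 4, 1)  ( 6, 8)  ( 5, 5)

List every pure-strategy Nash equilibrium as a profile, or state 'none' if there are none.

(A,P): not NE [P1→B gives 7>1; P2→Q gives 7>6]
(A,Q): not NE [P1→C gives 9>3]
(A,R): not NE [P1→D gives 5>2; P2→Q gives 7>2]
(B,P): not NE [P2→Q gives 11>8]
(B,Q): NE
(B,R): not NE [P1→D gives 5>3; P2→Q gives 11>9]
(C,P): not NE [P1→B gives 7>6; P2→R gives 4>3]
(C,Q): not NE [P2→R gives 4>2]
(C,R): NE
(D,P): not NE [P1→B gives 7>4; P2→Q gives 8>1]
(D,Q): not NE [P1→C gives 9>6]
(D,R): not NE [P2→Q gives 8>5]

NE set: (B,Q), (C,R)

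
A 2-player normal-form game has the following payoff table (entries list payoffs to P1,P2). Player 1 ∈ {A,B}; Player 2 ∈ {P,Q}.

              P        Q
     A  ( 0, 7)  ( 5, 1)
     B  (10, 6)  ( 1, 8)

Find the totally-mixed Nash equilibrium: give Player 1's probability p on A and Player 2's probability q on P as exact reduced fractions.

P1 indiff ⇒ q·0+(1-q)·5 = q·10+(1-q)·1 ⇒ q(-10) = (1-q)(-4) ⇒ q = 2/7
P2 indiff ⇒ p·7+(1-p)·6 = p·1+(1-p)·8 ⇒ p(6) = (1-p)(2) ⇒ p = 1/4

p=1/4, q=2/7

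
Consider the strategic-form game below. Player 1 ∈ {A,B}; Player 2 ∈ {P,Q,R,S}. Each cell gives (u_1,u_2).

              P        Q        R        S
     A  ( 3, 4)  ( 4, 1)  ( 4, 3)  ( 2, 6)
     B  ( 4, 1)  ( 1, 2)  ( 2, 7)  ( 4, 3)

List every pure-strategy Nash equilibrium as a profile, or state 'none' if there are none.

PSNE: ∅

(A,P): not NE [P1→B gives 4>3; P2→S gives 6>4]
(A,Q): not NE [P2→S gives 6>1]
(A,R): not NE [P2→S gives 6>3]
(A,S): not NE [P1→B gives 4>2]
(B,P): not NE [P2→R gives 7>1]
(B,Q): not NE [P1→A gives 4>1; P2→R gives 7>2]
(B,R): not NE [P1→A gives 4>2]
(B,S): not NE [P2→R gives 7>3]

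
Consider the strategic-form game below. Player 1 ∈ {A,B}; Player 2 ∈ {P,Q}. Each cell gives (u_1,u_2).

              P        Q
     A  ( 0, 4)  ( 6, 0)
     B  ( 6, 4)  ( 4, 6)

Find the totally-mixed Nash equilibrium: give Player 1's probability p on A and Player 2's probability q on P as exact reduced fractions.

p=1/3, q=1/4

P1 indiff ⇒ q·0+(1-q)·6 = q·6+(1-q)·4 ⇒ q(-6) = (1-q)(-2) ⇒ q = 1/4
P2 indiff ⇒ p·4+(1-p)·4 = p·0+(1-p)·6 ⇒ p(4) = (1-p)(2) ⇒ p = 1/3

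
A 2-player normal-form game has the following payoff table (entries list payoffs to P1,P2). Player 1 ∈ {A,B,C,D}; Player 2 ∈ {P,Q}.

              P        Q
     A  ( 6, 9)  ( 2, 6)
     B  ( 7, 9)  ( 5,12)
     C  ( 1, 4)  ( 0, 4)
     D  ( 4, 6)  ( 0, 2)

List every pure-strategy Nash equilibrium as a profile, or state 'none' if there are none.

PSNE = {(B,Q)}

(A,P): not NE [P1→B gives 7>6]
(A,Q): not NE [P1→B gives 5>2; P2→P gives 9>6]
(B,P): not NE [P2→Q gives 12>9]
(B,Q): NE
(C,P): not NE [P1→B gives 7>1]
(C,Q): not NE [P1→B gives 5>0]
(D,P): not NE [P1→B gives 7>4]
(D,Q): not NE [P1→B gives 5>0; P2→P gives 6>2]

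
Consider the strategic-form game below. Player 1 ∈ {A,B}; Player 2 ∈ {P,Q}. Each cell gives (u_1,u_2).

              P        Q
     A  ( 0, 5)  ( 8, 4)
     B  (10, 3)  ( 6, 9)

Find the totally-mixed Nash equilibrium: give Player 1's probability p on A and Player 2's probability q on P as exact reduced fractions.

(p,q) = (6/7, 1/6)

P1 indiff ⇒ q·0+(1-q)·8 = q·10+(1-q)·6 ⇒ q(-10) = (1-q)(-2) ⇒ q = 1/6
P2 indiff ⇒ p·5+(1-p)·3 = p·4+(1-p)·9 ⇒ p(1) = (1-p)(6) ⇒ p = 6/7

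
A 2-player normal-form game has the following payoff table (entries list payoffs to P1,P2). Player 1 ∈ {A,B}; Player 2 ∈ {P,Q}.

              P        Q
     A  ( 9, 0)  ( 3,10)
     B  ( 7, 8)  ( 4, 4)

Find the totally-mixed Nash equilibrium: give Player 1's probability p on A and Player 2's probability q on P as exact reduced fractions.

p=2/7, q=1/3

P1 indiff ⇒ q·9+(1-q)·3 = q·7+(1-q)·4 ⇒ q(2) = (1-q)(1) ⇒ q = 1/3
P2 indiff ⇒ p·0+(1-p)·8 = p·10+(1-p)·4 ⇒ p(-10) = (1-p)(-4) ⇒ p = 2/7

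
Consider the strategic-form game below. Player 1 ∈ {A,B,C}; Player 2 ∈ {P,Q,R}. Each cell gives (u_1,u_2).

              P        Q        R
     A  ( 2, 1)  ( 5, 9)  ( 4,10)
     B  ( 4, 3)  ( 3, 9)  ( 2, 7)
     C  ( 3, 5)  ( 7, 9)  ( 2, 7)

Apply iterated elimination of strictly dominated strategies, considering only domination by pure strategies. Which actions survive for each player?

P2 drop P (Q beats it: A:9>1 B:9>3 C:9>5)
P1 drop B (A beats it: Q:5>3 R:4>2)
P1→{A,C} P2→{Q,R}

IESDS → P1:{A,C} P2:{Q,R}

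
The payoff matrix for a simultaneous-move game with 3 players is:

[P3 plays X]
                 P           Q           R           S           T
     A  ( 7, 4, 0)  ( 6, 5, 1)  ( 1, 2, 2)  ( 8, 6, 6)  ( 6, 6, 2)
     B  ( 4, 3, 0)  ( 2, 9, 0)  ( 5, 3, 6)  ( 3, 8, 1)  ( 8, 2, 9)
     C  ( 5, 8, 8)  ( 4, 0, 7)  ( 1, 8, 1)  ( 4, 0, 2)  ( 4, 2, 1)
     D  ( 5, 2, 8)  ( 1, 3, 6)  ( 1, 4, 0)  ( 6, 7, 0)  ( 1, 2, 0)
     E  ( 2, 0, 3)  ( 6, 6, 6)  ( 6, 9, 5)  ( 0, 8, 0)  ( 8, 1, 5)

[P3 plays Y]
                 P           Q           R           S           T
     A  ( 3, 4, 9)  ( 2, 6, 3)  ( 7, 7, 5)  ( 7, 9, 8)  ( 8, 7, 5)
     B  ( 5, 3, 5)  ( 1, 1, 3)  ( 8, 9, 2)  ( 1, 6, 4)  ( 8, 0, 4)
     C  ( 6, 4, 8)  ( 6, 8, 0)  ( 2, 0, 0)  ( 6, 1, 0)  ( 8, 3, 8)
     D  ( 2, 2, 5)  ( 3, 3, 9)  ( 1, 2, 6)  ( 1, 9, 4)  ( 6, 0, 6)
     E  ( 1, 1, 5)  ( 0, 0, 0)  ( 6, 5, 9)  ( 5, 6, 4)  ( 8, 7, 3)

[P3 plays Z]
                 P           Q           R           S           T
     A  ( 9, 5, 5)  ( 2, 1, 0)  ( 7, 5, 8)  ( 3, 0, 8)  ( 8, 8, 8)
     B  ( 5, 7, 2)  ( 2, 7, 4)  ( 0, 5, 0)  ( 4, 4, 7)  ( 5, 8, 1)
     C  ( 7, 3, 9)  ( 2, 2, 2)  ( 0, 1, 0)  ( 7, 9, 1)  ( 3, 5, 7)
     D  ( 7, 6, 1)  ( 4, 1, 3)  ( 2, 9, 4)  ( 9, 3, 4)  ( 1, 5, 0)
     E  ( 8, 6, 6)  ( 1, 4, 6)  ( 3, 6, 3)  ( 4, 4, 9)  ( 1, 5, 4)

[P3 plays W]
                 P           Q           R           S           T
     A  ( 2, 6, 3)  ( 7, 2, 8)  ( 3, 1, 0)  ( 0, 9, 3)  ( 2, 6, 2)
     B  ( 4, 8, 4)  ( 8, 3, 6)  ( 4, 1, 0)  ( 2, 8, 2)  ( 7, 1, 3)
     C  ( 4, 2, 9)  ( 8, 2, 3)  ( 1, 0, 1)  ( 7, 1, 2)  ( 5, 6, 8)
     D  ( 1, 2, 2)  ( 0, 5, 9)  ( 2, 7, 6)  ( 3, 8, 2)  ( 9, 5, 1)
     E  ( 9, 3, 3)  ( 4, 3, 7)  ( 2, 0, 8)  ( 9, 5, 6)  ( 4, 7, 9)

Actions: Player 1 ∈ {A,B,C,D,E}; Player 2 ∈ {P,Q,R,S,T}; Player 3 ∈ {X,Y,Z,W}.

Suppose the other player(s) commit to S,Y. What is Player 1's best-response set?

BR_1 = {A}

u_1(A vs S,Y) = 7
u_1(B vs S,Y) = 1
u_1(C vs S,Y) = 6
u_1(D vs S,Y) = 1
u_1(E vs S,Y) = 5
max payoff 7 at {A}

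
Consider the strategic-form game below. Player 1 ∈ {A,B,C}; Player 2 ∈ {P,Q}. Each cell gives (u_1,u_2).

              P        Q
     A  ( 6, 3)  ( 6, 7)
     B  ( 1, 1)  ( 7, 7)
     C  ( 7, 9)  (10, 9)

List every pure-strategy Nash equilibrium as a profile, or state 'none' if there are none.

(A,P): not NE [P1→C gives 7>6; P2→Q gives 7>3]
(A,Q): not NE [P1→C gives 10>6]
(B,P): not NE [P1→C gives 7>1; P2→Q gives 7>1]
(B,Q): not NE [P1→C gives 10>7]
(C,P): NE
(C,Q): NE

PSNE = {(C,P), (C,Q)}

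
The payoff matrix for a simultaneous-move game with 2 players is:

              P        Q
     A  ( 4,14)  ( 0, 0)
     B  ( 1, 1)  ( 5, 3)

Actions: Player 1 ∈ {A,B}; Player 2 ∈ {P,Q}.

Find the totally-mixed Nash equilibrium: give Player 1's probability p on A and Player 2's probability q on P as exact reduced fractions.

(p,q) = (1/8, 5/8)

P1 indiff ⇒ q·4+(1-q)·0 = q·1+(1-q)·5 ⇒ q(3) = (1-q)(5) ⇒ q = 5/8
P2 indiff ⇒ p·14+(1-p)·1 = p·0+(1-p)·3 ⇒ p(14) = (1-p)(2) ⇒ p = 1/8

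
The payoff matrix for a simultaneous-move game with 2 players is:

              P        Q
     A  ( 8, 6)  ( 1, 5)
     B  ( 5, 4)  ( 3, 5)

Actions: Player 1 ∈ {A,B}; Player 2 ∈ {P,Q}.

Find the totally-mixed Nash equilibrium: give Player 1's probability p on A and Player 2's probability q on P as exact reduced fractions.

P1 mixes 1/2 on A; P2 mixes 2/5 on P

P1 indiff ⇒ q·8+(1-q)·1 = q·5+(1-q)·3 ⇒ q(3) = (1-q)(2) ⇒ q = 2/5
P2 indiff ⇒ p·6+(1-p)·4 = p·5+(1-p)·5 ⇒ p(1) = (1-p)(1) ⇒ p = 1/2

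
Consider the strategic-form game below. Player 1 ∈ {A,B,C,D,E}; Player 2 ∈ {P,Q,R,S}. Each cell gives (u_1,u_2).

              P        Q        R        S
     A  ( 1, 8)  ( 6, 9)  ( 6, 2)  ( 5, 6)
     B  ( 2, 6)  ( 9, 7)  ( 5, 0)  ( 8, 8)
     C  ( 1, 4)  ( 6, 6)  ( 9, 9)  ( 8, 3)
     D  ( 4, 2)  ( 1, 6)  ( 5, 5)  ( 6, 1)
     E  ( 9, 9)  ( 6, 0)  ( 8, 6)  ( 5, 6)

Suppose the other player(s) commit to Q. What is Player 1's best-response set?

argmax u_1 = {B}

u_1(A vs Q) = 6
u_1(B vs Q) = 9
u_1(C vs Q) = 6
u_1(D vs Q) = 1
u_1(E vs Q) = 6
max payoff 9 at {B}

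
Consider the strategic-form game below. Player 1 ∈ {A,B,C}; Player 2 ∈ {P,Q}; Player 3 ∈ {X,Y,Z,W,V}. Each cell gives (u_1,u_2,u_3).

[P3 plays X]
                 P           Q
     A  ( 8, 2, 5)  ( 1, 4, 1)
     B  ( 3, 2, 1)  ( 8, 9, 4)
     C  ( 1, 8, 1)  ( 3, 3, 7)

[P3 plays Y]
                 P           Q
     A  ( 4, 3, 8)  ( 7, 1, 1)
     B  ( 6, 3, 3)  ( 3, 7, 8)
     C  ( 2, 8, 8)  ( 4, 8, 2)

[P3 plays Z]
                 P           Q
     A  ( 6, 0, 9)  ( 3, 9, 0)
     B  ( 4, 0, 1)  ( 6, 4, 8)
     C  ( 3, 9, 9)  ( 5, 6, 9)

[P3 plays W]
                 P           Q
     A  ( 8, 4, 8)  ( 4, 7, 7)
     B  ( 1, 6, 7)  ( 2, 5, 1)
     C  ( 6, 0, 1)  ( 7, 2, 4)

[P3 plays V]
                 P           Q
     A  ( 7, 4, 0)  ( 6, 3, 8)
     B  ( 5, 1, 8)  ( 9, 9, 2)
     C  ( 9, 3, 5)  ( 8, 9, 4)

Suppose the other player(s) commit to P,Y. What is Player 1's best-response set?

u_1(A vs P,Y) = 4
u_1(B vs P,Y) = 6
u_1(C vs P,Y) = 2
max payoff 6 at {B}

argmax u_1 = {B}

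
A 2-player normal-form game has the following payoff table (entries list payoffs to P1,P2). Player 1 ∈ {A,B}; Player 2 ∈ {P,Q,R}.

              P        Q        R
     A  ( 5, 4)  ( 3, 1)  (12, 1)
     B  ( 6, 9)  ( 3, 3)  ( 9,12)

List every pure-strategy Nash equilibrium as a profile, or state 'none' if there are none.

PSNE: ∅

(A,P): not NE [P1→B gives 6>5]
(A,Q): not NE [P2→P gives 4>1]
(A,R): not NE [P2→P gives 4>1]
(B,P): not NE [P2→R gives 12>9]
(B,Q): not NE [P2→R gives 12>3]
(B,R): not NE [P1→A gives 12>9]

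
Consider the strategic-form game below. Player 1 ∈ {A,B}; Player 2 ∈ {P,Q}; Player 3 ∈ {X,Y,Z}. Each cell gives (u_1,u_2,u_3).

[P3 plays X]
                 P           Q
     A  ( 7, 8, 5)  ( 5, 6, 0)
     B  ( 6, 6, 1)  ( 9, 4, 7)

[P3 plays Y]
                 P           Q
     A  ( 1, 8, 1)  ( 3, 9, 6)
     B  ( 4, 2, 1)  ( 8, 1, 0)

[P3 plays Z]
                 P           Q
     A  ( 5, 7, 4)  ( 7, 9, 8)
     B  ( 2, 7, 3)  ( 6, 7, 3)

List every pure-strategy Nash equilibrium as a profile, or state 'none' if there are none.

Nash profiles: (A,P,X), (A,Q,Z)

(A,P,X): NE
(A,P,Y): not NE [P1→B gives 4>1; P2→Q gives 9>8; P3→X gives 5>1]
(A,P,Z): not NE [P2→Q gives 9>7; P3→X gives 5>4]
(A,Q,X): not NE [P1→B gives 9>5; P2→P gives 8>6; P3→Z gives 8>0]
(A,Q,Y): not NE [P1→B gives 8>3; P3→Z gives 8>6]
(A,Q,Z): NE
(B,P,X): not NE [P1→A gives 7>6; P3→Z gives 3>1]
(B,P,Y): not NE [P3→Z gives 3>1]
(B,P,Z): not NE [P1→A gives 5>2]
(B,Q,X): not NE [P2→P gives 6>4]
(B,Q,Y): not NE [P2→P gives 2>1; P3→X gives 7>0]
(B,Q,Z): not NE [P1→A gives 7>6; P3→X gives 7>3]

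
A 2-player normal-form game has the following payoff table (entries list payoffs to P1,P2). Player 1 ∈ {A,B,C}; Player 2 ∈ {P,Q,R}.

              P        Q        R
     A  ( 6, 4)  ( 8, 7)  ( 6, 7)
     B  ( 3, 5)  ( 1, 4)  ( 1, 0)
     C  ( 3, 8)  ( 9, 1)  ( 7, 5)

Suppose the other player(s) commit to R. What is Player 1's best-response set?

BR_1 = {C}

u_1(A vs R) = 6
u_1(B vs R) = 1
u_1(C vs R) = 7
max payoff 7 at {C}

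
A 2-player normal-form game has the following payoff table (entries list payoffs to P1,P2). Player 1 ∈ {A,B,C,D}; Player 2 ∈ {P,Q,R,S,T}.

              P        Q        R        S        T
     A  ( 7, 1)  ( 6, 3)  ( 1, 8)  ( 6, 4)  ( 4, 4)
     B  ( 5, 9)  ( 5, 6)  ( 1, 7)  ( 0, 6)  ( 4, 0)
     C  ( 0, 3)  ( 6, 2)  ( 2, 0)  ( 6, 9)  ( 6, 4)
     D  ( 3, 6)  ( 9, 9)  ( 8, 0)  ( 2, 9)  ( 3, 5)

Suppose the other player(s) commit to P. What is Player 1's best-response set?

BR_1 = {A}

u_1(A vs P) = 7
u_1(B vs P) = 5
u_1(C vs P) = 0
u_1(D vs P) = 3
max payoff 7 at {A}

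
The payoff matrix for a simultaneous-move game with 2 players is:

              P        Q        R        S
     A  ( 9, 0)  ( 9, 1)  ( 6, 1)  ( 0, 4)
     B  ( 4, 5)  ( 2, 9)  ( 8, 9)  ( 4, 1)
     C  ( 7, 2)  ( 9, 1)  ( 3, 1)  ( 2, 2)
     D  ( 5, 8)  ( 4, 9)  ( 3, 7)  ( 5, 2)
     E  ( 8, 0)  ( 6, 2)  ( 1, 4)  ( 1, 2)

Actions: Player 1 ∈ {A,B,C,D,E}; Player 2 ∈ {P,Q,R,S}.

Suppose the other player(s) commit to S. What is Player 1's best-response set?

u_1(A vs S) = 0
u_1(B vs S) = 4
u_1(C vs S) = 2
u_1(D vs S) = 5
u_1(E vs S) = 1
max payoff 5 at {D}

argmax u_1 = {D}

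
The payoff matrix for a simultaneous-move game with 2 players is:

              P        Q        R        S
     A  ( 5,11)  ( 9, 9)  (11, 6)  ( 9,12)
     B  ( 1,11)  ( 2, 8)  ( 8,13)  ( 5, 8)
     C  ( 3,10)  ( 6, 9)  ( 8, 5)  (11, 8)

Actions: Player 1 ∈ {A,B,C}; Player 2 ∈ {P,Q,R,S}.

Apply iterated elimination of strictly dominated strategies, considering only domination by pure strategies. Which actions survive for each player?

IESDS → P1:{A,C} P2:{P,S}

P1 drop B (A beats it: P:5>1 Q:9>2 R:11>8 S:9>5)
P2 drop Q (P beats it: A:11>9 C:10>9)
P2 drop R (P beats it: A:11>6 C:10>5)
P1→{A,C} P2→{P,S}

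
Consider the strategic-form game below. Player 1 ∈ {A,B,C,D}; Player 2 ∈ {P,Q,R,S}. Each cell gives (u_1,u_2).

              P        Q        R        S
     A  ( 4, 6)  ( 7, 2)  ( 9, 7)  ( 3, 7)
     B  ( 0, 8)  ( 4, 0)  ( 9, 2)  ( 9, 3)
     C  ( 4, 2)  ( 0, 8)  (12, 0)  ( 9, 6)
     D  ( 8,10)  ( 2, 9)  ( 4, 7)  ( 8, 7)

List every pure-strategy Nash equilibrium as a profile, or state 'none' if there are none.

(A,P): not NE [P1→D gives 8>4; P2→S gives 7>6]
(A,Q): not NE [P2→S gives 7>2]
(A,R): not NE [P1→C gives 12>9]
(A,S): not NE [P1→C gives 9>3]
(B,P): not NE [P1→D gives 8>0]
(B,Q): not NE [P1→A gives 7>4; P2→P gives 8>0]
(B,R): not NE [P1→C gives 12>9; P2→P gives 8>2]
(B,S): not NE [P2→P gives 8>3]
(C,P): not NE [P1→D gives 8>4; P2→Q gives 8>2]
(C,Q): not NE [P1→A gives 7>0]
(C,R): not NE [P2→Q gives 8>0]
(C,S): not NE [P2→Q gives 8>6]
(D,P): NE
(D,Q): not NE [P1→A gives 7>2; P2→P gives 10>9]
(D,R): not NE [P1→C gives 12>4; P2→P gives 10>7]
(D,S): not NE [P1→C gives 9>8; P2→P gives 10>7]

Nash profiles: (D,P)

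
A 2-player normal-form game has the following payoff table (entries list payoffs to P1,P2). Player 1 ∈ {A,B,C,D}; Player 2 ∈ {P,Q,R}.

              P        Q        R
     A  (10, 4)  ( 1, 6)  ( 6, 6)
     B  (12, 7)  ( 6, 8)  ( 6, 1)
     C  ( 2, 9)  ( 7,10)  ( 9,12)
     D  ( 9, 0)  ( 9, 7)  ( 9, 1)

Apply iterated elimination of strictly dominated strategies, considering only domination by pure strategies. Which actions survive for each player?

Remaining: P1:{C,D} P2:{Q,R}

P2 drop P (Q beats it: A:6>4 B:8>7 C:10>9 D:7>0)
P1 drop A (C beats it: Q:7>1 R:9>6)
P1 drop B (C beats it: Q:7>6 R:9>6)
P1→{C,D} P2→{Q,R}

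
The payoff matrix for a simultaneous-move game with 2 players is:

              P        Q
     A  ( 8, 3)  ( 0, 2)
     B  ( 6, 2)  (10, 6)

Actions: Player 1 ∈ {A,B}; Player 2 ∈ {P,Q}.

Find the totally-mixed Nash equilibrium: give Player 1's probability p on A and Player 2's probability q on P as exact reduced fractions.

P1 indiff ⇒ q·8+(1-q)·0 = q·6+(1-q)·10 ⇒ q(2) = (1-q)(10) ⇒ q = 5/6
P2 indiff ⇒ p·3+(1-p)·2 = p·2+(1-p)·6 ⇒ p(1) = (1-p)(4) ⇒ p = 4/5

P1 mixes 4/5 on A; P2 mixes 5/6 on P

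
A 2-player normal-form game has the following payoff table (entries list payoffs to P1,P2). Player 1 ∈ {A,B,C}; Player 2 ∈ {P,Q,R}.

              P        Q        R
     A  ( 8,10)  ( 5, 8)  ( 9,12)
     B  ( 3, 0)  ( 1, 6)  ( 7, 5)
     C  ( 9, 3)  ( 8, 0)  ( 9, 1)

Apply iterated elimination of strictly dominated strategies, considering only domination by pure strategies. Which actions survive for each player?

Remaining: P1:{A,C} P2:{P,R}

P1 drop B (A beats it: P:8>3 Q:5>1 R:9>7)
P2 drop Q (P beats it: A:10>8 C:3>0)
P1→{A,C} P2→{P,R}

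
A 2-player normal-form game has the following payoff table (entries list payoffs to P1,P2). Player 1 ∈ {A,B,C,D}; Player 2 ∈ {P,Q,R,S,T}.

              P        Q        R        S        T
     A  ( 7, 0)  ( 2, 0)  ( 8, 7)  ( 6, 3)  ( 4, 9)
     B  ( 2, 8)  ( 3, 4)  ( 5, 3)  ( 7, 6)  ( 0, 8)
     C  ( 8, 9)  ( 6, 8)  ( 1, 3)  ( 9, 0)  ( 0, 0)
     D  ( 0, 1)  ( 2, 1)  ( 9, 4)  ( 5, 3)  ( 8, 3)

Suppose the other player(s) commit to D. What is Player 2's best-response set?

argmax u_2 = {R}

u_2(P vs D) = 1
u_2(Q vs D) = 1
u_2(R vs D) = 4
u_2(S vs D) = 3
u_2(T vs D) = 3
max payoff 4 at {R}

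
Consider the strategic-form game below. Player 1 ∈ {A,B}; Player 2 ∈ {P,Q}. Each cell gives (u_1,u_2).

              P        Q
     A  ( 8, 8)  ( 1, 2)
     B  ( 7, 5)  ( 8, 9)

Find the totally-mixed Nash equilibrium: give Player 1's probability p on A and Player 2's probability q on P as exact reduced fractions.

P1 indiff ⇒ q·8+(1-q)·1 = q·7+(1-q)·8 ⇒ q(1) = (1-q)(7) ⇒ q = 7/8
P2 indiff ⇒ p·8+(1-p)·5 = p·2+(1-p)·9 ⇒ p(6) = (1-p)(4) ⇒ p = 2/5

p=2/5, q=7/8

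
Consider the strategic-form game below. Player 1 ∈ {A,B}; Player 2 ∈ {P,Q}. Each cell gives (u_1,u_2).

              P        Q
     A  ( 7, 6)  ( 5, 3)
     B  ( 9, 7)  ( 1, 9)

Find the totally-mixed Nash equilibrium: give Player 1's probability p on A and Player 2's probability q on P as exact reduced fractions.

P1 mixes 2/5 on A; P2 mixes 2/3 on P

P1 indiff ⇒ q·7+(1-q)·5 = q·9+(1-q)·1 ⇒ q(-2) = (1-q)(-4) ⇒ q = 2/3
P2 indiff ⇒ p·6+(1-p)·7 = p·3+(1-p)·9 ⇒ p(3) = (1-p)(2) ⇒ p = 2/5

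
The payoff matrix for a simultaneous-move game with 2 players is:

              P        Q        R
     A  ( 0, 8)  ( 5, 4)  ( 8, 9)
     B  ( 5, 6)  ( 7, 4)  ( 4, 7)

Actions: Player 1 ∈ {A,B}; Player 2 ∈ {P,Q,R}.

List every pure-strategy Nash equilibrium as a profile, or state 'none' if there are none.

NE set: (A,R)

(A,P): not NE [P1→B gives 5>0; P2→R gives 9>8]
(A,Q): not NE [P1→B gives 7>5; P2→R gives 9>4]
(A,R): NE
(B,P): not NE [P2→R gives 7>6]
(B,Q): not NE [P2→R gives 7>4]
(B,R): not NE [P1→A gives 8>4]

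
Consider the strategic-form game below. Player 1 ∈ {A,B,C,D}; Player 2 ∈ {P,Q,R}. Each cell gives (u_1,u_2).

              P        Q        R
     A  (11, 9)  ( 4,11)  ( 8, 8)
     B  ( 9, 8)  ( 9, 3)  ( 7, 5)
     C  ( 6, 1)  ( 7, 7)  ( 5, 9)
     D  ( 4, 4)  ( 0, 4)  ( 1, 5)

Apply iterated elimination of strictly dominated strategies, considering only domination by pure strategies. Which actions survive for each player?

P1 drop C (B beats it: P:9>6 Q:9>7 R:7>5)
P1 drop D (A beats it: P:11>4 Q:4>0 R:8>1)
P2 drop R (P beats it: A:9>8 B:8>5)
P1→{A,B} P2→{P,Q}

IESDS → P1:{A,B} P2:{P,Q}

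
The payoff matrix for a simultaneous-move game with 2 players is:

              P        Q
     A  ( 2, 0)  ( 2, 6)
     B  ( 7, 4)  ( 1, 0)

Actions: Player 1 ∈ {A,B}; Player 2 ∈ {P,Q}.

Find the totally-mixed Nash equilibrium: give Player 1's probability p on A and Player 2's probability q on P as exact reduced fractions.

P1 indiff ⇒ q·2+(1-q)·2 = q·7+(1-q)·1 ⇒ q(-5) = (1-q)(-1) ⇒ q = 1/6
P2 indiff ⇒ p·0+(1-p)·4 = p·6+(1-p)·0 ⇒ p(-6) = (1-p)(-4) ⇒ p = 2/5

(p,q) = (2/5, 1/6)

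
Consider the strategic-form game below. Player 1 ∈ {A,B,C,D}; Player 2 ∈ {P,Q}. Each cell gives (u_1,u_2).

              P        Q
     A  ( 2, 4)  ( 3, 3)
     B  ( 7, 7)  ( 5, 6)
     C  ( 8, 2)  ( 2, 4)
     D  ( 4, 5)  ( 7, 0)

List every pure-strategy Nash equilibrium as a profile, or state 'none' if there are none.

Equilibria: none

(A,P): not NE [P1→C gives 8>2]
(A,Q): not NE [P1→D gives 7>3; P2→P gives 4>3]
(B,P): not NE [P1→C gives 8>7]
(B,Q): not NE [P1→D gives 7>5; P2→P gives 7>6]
(C,P): not NE [P2→Q gives 4>2]
(C,Q): not NE [P1→D gives 7>2]
(D,P): not NE [P1→C gives 8>4]
(D,Q): not NE [P2→P gives 5>0]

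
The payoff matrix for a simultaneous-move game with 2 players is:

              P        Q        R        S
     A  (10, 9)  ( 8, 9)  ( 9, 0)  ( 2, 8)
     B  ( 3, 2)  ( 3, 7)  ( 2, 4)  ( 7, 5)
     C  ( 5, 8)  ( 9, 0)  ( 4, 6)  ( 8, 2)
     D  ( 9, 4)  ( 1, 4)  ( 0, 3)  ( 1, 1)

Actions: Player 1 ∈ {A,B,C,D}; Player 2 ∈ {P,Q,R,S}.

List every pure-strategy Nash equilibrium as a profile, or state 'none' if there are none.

NE set: (A,P)

(A,P): NE
(A,Q): not NE [P1→C gives 9>8]
(A,R): not NE [P2→Q gives 9>0]
(A,S): not NE [P1→C gives 8>2; P2→Q gives 9>8]
(B,P): not NE [P1→A gives 10>3; P2→Q gives 7>2]
(B,Q): not NE [P1→C gives 9>3]
(B,R): not NE [P1→A gives 9>2; P2→Q gives 7>4]
(B,S): not NE [P1→C gives 8>7; P2→Q gives 7>5]
(C,P): not NE [P1→A gives 10>5]
(C,Q): not NE [P2→P gives 8>0]
(C,R): not NE [P1→A gives 9>4; P2→P gives 8>6]
(C,S): not NE [P2→P gives 8>2]
(D,P): not NE [P1→A gives 10>9]
(D,Q): not NE [P1→C gives 9>1]
(D,R): not NE [P1→A gives 9>0; P2→Q gives 4>3]
(D,S): not NE [P1→C gives 8>1; P2→Q gives 4>1]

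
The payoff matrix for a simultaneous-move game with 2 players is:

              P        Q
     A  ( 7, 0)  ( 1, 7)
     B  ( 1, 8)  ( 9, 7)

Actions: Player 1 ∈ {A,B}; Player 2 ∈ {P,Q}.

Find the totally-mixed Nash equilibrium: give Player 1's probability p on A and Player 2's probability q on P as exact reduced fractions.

(p,q) = (1/8, 4/7)

P1 indiff ⇒ q·7+(1-q)·1 = q·1+(1-q)·9 ⇒ q(6) = (1-q)(8) ⇒ q = 4/7
P2 indiff ⇒ p·0+(1-p)·8 = p·7+(1-p)·7 ⇒ p(-7) = (1-p)(-1) ⇒ p = 1/8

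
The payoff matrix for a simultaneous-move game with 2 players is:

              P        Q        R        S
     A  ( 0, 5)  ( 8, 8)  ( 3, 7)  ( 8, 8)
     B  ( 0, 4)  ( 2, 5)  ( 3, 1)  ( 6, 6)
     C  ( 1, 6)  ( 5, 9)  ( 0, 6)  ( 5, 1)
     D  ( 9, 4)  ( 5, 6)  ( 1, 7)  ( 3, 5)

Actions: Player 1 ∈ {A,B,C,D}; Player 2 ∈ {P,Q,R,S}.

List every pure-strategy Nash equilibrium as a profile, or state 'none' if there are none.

NE set: (A,Q), (A,S)

(A,P): not NE [P1→D gives 9>0; P2→S gives 8>5]
(A,Q): NE
(A,R): not NE [P2→S gives 8>7]
(A,S): NE
(B,P): not NE [P1→D gives 9>0; P2→S gives 6>4]
(B,Q): not NE [P1→A gives 8>2; P2→S gives 6>5]
(B,R): not NE [P2→S gives 6>1]
(B,S): not NE [P1→A gives 8>6]
(C,P): not NE [P1→D gives 9>1; P2→Q gives 9>6]
(C,Q): not NE [P1→A gives 8>5]
(C,R): not NE [P1→B gives 3>0; P2→Q gives 9>6]
(C,S): not NE [P1→A gives 8>5; P2→Q gives 9>1]
(D,P): not NE [P2→R gives 7>4]
(D,Q): not NE [P1→A gives 8>5; P2→R gives 7>6]
(D,R): not NE [P1→B gives 3>1]
(D,S): not NE [P1→A gives 8>3; P2→R gives 7>5]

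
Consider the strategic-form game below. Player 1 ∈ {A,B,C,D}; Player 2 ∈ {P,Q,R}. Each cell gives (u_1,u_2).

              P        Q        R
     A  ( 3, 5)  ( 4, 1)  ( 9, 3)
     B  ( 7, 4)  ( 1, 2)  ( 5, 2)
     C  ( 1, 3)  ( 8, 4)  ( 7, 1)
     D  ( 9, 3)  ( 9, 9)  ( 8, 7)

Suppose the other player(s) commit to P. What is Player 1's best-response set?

u_1(A vs P) = 3
u_1(B vs P) = 7
u_1(C vs P) = 1
u_1(D vs P) = 9
max payoff 9 at {D}

P1 best: {D}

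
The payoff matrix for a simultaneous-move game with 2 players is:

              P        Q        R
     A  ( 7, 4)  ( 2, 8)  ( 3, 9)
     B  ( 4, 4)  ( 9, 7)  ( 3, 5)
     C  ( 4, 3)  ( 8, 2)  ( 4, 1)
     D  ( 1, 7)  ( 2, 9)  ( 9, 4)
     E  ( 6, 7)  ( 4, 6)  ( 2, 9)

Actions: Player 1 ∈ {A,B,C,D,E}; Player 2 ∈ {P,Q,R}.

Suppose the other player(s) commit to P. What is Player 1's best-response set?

BR_1 = {A}

u_1(A vs P) = 7
u_1(B vs P) = 4
u_1(C vs P) = 4
u_1(D vs P) = 1
u_1(E vs P) = 6
max payoff 7 at {A}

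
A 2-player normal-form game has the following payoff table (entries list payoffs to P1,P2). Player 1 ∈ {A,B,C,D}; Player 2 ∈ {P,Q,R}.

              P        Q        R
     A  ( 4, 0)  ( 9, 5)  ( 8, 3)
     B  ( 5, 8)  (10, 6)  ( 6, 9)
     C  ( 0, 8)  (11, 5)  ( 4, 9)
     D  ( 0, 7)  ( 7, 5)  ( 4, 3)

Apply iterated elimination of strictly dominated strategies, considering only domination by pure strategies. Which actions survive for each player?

IESDS → P1:{A,B,C} P2:{Q,R}

P1 drop D (A beats it: P:4>0 Q:9>7 R:8>4)
P2 drop P (R beats it: A:3>0 B:9>8 C:9>8)
P1→{A,B,C} P2→{Q,R}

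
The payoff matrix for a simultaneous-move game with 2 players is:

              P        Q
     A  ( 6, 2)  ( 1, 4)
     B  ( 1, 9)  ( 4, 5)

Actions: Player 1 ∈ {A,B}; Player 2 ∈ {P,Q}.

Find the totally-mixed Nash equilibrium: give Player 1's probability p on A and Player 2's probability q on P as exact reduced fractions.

p=2/3, q=3/8

P1 indiff ⇒ q·6+(1-q)·1 = q·1+(1-q)·4 ⇒ q(5) = (1-q)(3) ⇒ q = 3/8
P2 indiff ⇒ p·2+(1-p)·9 = p·4+(1-p)·5 ⇒ p(-2) = (1-p)(-4) ⇒ p = 2/3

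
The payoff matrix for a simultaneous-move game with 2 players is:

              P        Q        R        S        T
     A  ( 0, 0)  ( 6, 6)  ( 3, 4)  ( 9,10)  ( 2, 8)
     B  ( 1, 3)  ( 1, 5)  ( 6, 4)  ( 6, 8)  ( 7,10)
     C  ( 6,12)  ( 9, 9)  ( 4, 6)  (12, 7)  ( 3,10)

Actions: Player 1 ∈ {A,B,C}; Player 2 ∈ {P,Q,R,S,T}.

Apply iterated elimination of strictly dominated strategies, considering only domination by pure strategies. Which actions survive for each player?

P1 drop A (C beats it: P:6>0 Q:9>6 R:4>3 S:12>9 T:3>2)
P2 drop Q (T beats it: B:10>5 C:10>9)
P2 drop R (S beats it: B:8>4 C:7>6)
P2 drop S (T beats it: B:10>8 C:10>7)
P1→{B,C} P2→{P,T}

IESDS → P1:{B,C} P2:{P,T}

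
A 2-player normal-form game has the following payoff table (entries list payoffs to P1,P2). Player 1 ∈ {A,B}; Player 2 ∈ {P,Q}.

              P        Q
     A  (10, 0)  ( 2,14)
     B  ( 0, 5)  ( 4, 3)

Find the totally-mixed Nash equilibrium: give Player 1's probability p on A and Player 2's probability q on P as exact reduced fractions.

P1 indiff ⇒ q·10+(1-q)·2 = q·0+(1-q)·4 ⇒ q(10) = (1-q)(2) ⇒ q = 1/6
P2 indiff ⇒ p·0+(1-p)·5 = p·14+(1-p)·3 ⇒ p(-14) = (1-p)(-2) ⇒ p = 1/8

(p,q) = (1/8, 1/6)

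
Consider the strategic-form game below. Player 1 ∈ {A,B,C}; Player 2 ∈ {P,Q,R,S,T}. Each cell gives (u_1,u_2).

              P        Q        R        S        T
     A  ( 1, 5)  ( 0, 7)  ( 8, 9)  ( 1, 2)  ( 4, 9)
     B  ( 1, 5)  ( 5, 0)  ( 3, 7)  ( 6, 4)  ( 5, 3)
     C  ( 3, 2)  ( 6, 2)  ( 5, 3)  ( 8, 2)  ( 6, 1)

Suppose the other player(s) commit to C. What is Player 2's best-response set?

BR_2 = {R}

u_2(P vs C) = 2
u_2(Q vs C) = 2
u_2(R vs C) = 3
u_2(S vs C) = 2
u_2(T vs C) = 1
max payoff 3 at {R}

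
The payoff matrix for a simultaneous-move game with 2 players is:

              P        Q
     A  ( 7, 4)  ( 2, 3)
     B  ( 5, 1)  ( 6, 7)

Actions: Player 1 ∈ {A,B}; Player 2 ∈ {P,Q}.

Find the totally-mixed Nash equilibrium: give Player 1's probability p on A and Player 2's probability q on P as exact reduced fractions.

P1 indiff ⇒ q·7+(1-q)·2 = q·5+(1-q)·6 ⇒ q(2) = (1-q)(4) ⇒ q = 2/3
P2 indiff ⇒ p·4+(1-p)·1 = p·3+(1-p)·7 ⇒ p(1) = (1-p)(6) ⇒ p = 6/7

(p,q) = (6/7, 2/3)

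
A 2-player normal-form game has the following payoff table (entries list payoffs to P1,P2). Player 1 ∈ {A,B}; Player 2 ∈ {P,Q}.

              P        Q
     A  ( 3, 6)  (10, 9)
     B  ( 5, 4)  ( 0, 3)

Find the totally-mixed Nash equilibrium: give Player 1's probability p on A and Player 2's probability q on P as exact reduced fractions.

P1 indiff ⇒ q·3+(1-q)·10 = q·5+(1-q)·0 ⇒ q(-2) = (1-q)(-10) ⇒ q = 5/6
P2 indiff ⇒ p·6+(1-p)·4 = p·9+(1-p)·3 ⇒ p(-3) = (1-p)(-1) ⇒ p = 1/4

(p,q) = (1/4, 5/6)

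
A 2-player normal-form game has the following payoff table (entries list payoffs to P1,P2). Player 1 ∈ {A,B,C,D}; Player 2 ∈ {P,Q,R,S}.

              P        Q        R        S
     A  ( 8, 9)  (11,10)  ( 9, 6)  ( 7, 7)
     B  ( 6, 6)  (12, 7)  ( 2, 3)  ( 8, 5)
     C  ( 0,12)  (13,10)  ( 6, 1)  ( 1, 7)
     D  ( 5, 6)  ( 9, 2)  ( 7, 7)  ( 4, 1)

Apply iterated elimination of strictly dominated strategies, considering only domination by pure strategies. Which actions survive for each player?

Remaining: P1:{A,B,C} P2:{P,Q}

P1 drop D (A beats it: P:8>5 Q:11>9 R:9>7 S:7>4)
P2 drop R (P beats it: A:9>6 B:6>3 C:12>1)
P2 drop S (P beats it: A:9>7 B:6>5 C:12>7)
P1→{A,B,C} P2→{P,Q}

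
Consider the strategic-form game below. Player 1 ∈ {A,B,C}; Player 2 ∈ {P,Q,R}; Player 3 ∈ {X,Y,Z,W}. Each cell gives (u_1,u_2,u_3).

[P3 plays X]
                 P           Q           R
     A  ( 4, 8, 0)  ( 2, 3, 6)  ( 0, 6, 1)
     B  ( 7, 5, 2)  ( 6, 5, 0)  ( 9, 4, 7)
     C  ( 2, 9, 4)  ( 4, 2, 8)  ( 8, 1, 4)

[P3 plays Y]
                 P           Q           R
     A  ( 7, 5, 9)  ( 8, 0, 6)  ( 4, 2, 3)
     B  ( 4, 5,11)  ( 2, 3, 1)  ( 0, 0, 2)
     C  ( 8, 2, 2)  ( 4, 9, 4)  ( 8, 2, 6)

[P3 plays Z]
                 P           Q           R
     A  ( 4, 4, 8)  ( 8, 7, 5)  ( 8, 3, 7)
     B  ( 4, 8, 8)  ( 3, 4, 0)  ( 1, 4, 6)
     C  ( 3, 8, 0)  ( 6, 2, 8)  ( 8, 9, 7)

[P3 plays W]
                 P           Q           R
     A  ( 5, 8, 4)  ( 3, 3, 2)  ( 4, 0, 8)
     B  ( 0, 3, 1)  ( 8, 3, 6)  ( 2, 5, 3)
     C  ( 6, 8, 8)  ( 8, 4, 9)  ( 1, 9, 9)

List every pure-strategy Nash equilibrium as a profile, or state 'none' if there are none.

(A,P,X): not NE [P1→B gives 7>4; P3→Y gives 9>0]
(A,P,Y): not NE [P1→C gives 8>7]
(A,P,Z): not NE [P2→Q gives 7>4; P3→Y gives 9>8]
(A,P,W): not NE [P1→C gives 6>5; P3→Y gives 9>4]
(A,Q,X): not NE [P1→B gives 6>2; P2→P gives 8>3]
(A,Q,Y): not NE [P2→P gives 5>0]
(A,Q,Z): not NE [P3→Y gives 6>5]
(A,Q,W): not NE [P1→C gives 8>3; P2→P gives 8>3; P3→Y gives 6>2]
(A,R,X): not NE [P1→B gives 9>0; P2→P gives 8>6; P3→W gives 8>1]
(A,R,Y): not NE [P1→C gives 8>4; P2→P gives 5>2; P3→W gives 8>3]
(A,R,Z): not NE [P2→Q gives 7>3; P3→W gives 8>7]
(A,R,W): not NE [P2→P gives 8>0]
(B,P,X): not NE [P3→Y gives 11>2]
(B,P,Y): not NE [P1→C gives 8>4]
(B,P,Z): not NE [P3→Y gives 11>8]
(B,P,W): not NE [P1→C gives 6>0; P2→R gives 5>3; P3→Y gives 11>1]
(B,Q,X): not NE [P3→W gives 6>0]
(B,Q,Y): not NE [P1→A gives 8>2; P2→P gives 5>3; P3→W gives 6>1]
(B,Q,Z): not NE [P1→A gives 8>3; P2→P gives 8>4; P3→W gives 6>0]
(B,Q,W): not NE [P2→R gives 5>3]
(B,R,X): not NE [P2→Q gives 5>4]
(B,R,Y): not NE [P1→C gives 8>0; P2→P gives 5>0; P3→X gives 7>2]
(B,R,Z): not NE [P1→C gives 8>1; P2→P gives 8>4; P3→X gives 7>6]
(B,R,W): not NE [P1→A gives 4>2; P3→X gives 7>3]
(C,P,X): not NE [P1→B gives 7>2; P3→W gives 8>4]
(C,P,Y): not NE [P2→Q gives 9>2; P3→W gives 8>2]
(C,P,Z): not NE [P1→B gives 4>3; P2→R gives 9>8; P3→W gives 8>0]
(C,P,W): not NE [P2→R gives 9>8]
(C,Q,X): not NE [P1→B gives 6>4; P2→P gives 9>2; P3→W gives 9>8]
(C,Q,Y): not NE [P1→A gives 8>4; P3→W gives 9>4]
(C,Q,Z): not NE [P1→A gives 8>6; P2→R gives 9>2; P3→W gives 9>8]
(C,Q,W): not NE [P2→R gives 9>4]
(C,R,X): not NE [P1→B gives 9>8; P2→P gives 9>1; P3→W gives 9>4]
(C,R,Y): not NE [P2→Q gives 9>2; P3→W gives 9>6]
(C,R,Z): not NE [P3→W gives 9>7]
(C,R,W): not NE [P1→A gives 4>1]

PSNE: ∅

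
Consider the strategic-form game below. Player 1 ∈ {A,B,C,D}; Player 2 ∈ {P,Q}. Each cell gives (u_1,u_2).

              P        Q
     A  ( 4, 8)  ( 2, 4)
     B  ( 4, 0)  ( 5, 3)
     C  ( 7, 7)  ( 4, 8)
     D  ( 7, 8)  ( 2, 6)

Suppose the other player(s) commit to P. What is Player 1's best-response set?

P1 best: {C,D}

u_1(A vs P) = 4
u_1(B vs P) = 4
u_1(C vs P) = 7
u_1(D vs P) = 7
max payoff 7 at {C,D}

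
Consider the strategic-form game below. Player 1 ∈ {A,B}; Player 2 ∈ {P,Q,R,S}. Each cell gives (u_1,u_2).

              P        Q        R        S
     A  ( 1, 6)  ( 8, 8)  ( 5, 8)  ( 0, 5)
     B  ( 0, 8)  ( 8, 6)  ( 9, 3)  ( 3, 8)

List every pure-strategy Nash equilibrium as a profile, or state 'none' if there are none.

(A,P): not NE [P2→R gives 8>6]
(A,Q): NE
(A,R): not NE [P1→B gives 9>5]
(A,S): not NE [P1→B gives 3>0; P2→R gives 8>5]
(B,P): not NE [P1→A gives 1>0]
(B,Q): not NE [P2→S gives 8>6]
(B,R): not NE [P2→S gives 8>3]
(B,S): NE

Nash profiles: (A,Q), (B,S)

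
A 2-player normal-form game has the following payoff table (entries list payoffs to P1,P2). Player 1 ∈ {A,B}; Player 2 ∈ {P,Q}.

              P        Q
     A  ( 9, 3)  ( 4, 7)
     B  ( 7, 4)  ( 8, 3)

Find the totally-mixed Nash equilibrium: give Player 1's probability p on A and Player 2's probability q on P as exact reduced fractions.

P1 indiff ⇒ q·9+(1-q)·4 = q·7+(1-q)·8 ⇒ q(2) = (1-q)(4) ⇒ q = 2/3
P2 indiff ⇒ p·3+(1-p)·4 = p·7+(1-p)·3 ⇒ p(-4) = (1-p)(-1) ⇒ p = 1/5

(p,q) = (1/5, 2/3)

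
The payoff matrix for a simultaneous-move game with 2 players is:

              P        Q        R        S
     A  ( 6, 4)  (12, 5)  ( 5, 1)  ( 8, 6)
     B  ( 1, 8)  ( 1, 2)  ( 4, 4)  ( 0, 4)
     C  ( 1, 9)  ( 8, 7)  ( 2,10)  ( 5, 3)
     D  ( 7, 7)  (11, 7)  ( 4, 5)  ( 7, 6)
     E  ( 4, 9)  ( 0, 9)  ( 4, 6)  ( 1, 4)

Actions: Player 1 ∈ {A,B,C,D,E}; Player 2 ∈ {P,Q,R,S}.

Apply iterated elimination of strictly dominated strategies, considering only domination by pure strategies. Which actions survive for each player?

P1 drop B (A beats it: P:6>1 Q:12>1 R:5>4 S:8>0)
P1 drop C (A beats it: P:6>1 Q:12>8 R:5>2 S:8>5)
P1 drop E (A beats it: P:6>4 Q:12>0 R:5>4 S:8>1)
P2 drop R (P beats it: A:4>1 D:7>5)
P1→{A,D} P2→{P,Q,S}

IESDS → P1:{A,D} P2:{P,Q,S}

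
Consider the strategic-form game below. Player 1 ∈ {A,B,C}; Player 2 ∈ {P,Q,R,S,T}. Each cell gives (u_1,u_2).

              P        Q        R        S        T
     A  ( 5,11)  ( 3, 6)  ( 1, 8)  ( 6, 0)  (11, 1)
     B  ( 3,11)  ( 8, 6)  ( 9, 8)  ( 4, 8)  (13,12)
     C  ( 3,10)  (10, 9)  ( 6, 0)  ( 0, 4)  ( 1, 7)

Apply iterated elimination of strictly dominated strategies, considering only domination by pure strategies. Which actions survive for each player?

P2 drop Q (P beats it: A:11>6 B:11>6 C:10>9)
P2 drop R (P beats it: A:11>8 B:11>8 C:10>0)
P1 drop C (A beats it: P:5>3 S:6>0 T:11>1)
P2 drop S (P beats it: A:11>0 B:11>8)
P1→{A,B} P2→{P,T}

Survivors P1:{A,B} P2:{P,T}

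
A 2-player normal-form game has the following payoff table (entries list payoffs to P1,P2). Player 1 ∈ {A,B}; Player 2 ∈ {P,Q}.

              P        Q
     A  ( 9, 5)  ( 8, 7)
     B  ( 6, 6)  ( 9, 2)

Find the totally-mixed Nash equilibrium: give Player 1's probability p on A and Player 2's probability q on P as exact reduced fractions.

P1 mixes 2/3 on A; P2 mixes 1/4 on P

P1 indiff ⇒ q·9+(1-q)·8 = q·6+(1-q)·9 ⇒ q(3) = (1-q)(1) ⇒ q = 1/4
P2 indiff ⇒ p·5+(1-p)·6 = p·7+(1-p)·2 ⇒ p(-2) = (1-p)(-4) ⇒ p = 2/3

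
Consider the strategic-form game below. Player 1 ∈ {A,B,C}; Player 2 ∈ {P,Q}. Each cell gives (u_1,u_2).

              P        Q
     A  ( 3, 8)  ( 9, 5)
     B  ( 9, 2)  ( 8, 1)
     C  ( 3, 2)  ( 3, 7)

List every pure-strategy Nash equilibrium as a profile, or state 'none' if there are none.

PSNE = {(B,P)}

(A,P): not NE [P1→B gives 9>3]
(A,Q): not NE [P2→P gives 8>5]
(B,P): NE
(B,Q): not NE [P1→A gives 9>8; P2→P gives 2>1]
(C,P): not NE [P1→B gives 9>3; P2→Q gives 7>2]
(C,Q): not NE [P1→A gives 9>3]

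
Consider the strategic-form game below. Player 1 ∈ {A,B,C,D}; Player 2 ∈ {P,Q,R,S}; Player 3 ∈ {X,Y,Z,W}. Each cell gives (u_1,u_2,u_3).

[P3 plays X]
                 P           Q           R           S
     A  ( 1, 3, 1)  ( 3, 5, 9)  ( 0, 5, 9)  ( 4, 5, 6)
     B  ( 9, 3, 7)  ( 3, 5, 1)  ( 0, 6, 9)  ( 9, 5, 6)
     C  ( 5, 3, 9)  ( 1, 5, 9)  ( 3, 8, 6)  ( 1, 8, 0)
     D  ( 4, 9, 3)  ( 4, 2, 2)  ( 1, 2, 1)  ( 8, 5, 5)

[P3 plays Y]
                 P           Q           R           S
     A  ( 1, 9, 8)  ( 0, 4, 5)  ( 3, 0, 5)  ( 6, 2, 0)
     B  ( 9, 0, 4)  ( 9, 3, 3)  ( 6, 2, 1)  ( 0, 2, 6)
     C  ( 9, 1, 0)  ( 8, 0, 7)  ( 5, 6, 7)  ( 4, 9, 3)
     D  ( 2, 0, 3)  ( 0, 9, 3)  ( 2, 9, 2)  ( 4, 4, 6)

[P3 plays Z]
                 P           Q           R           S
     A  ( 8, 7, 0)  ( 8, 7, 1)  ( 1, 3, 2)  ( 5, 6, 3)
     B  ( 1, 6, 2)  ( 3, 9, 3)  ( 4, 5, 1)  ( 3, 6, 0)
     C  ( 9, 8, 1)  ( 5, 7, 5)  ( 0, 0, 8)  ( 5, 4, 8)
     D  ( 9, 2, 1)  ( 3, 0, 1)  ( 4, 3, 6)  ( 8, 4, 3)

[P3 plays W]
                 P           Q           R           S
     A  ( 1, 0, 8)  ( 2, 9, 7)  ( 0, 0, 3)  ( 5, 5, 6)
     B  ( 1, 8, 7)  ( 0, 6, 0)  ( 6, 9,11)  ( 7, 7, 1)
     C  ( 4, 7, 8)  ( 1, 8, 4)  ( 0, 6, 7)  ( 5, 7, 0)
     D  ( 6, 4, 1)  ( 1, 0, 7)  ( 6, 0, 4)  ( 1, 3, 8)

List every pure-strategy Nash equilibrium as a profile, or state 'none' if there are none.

Nash profiles: (B,Q,Y), (B,R,W)

(A,P,X): not NE [P1→B gives 9>1; P2→S gives 5>3; P3→W gives 8>1]
(A,P,Y): not NE [P1→C gives 9>1]
(A,P,Z): not NE [P1→D gives 9>8; P3→W gives 8>0]
(A,P,W): not NE [P1→D gives 6>1; P2→Q gives 9>0]
(A,Q,X): not NE [P1→D gives 4>3]
(A,Q,Y): not NE [P1→B gives 9>0; P2→P gives 9>4; P3→X gives 9>5]
(A,Q,Z): not NE [P3→X gives 9>1]
(A,Q,W): not NE [P3→X gives 9>7]
(A,R,X): not NE [P1→C gives 3>0]
(A,R,Y): not NE [P1→B gives 6>3; P2→P gives 9>0; P3→X gives 9>5]
(A,R,Z): not NE [P1→D gives 4>1; P2→Q gives 7>3; P3→X gives 9>2]
(A,R,W): not NE [P1→D gives 6>0; P2→Q gives 9>0; P3→X gives 9>3]
(A,S,X): not NE [P1→B gives 9>4]
(A,S,Y): not NE [P2→P gives 9>2; P3→W gives 6>0]
(A,S,Z): not NE [P1→D gives 8>5; P2→Q gives 7>6; P3→W gives 6>3]
(A,S,W): not NE [P1→B gives 7>5; P2→Q gives 9>5]
(B,P,X): not NE [P2→R gives 6>3]
(B,P,Y): not NE [P2→Q gives 3>0; P3→W gives 7>4]
(B,P,Z): not NE [P1→D gives 9>1; P2→Q gives 9>6; P3→W gives 7>2]
(B,P,W): not NE [P1→D gives 6>1; P2→R gives 9>8]
(B,Q,X): not NE [P1→D gives 4>3; P2→R gives 6>5; P3→Z gives 3>1]
(B,Q,Y): NE
(B,Q,Z): not NE [P1→A gives 8>3]
(B,Q,W): not NE [P1→A gives 2>0; P2→R gives 9>6; P3→Z gives 3>0]
(B,R,X): not NE [P1→C gives 3>0; P3→W gives 11>9]
(B,R,Y): not NE [P2→Q gives 3>2; P3→W gives 11>1]
(B,R,Z): not NE [P2→Q gives 9>5; P3→W gives 11>1]
(B,R,W): NE
(B,S,X): not NE [P2→R gives 6>5]
(B,S,Y): not NE [P1→A gives 6>0; P2→Q gives 3>2]
(B,S,Z): not NE [P1→D gives 8>3; P2→Q gives 9>6; P3→Y gives 6>0]
(B,S,W): not NE [P2→R gives 9>7; P3→Y gives 6>1]
(C,P,X): not NE [P1→B gives 9>5; P2→S gives 8>3]
(C,P,Y): not NE [P2→S gives 9>1; P3→X gives 9>0]
(C,P,Z): not NE [P3→X gives 9>1]
(C,P,W): not NE [P1→D gives 6>4; P2→Q gives 8>7; P3→X gives 9>8]
(C,Q,X): not NE [P1→D gives 4>1; P2→S gives 8>5]
(C,Q,Y): not NE [P1→B gives 9>8; P2→S gives 9>0; P3→X gives 9>7]
(C,Q,Z): not NE [P1→A gives 8>5; P2→P gives 8>7; P3→X gives 9>5]
(C,Q,W): not NE [P1→A gives 2>1; P3→X gives 9>4]
(C,R,X): not NE [P3→Z gives 8>6]
(C,R,Y): not NE [P1→B gives 6>5; P2→S gives 9>6; P3→Z gives 8>7]
(C,R,Z): not NE [P1→D gives 4>0; P2→P gives 8>0]
(C,R,W): not NE [P1→D gives 6>0; P2→Q gives 8>6; P3→Z gives 8>7]
(C,S,X): not NE [P1→B gives 9>1; P3→Z gives 8>0]
(C,S,Y): not NE [P1→A gives 6>4; P3→Z gives 8>3]
(C,S,Z): not NE [P1→D gives 8>5; P2→P gives 8>4]
(C,S,W): not NE [P1→B gives 7>5; P2→Q gives 8>7; P3→Z gives 8>0]
(D,P,X): not NE [P1→B gives 9>4]
(D,P,Y): not NE [P1→C gives 9>2; P2→R gives 9>0]
(D,P,Z): not NE [P2→S gives 4>2; P3→Y gives 3>1]
(D,P,W): not NE [P3→Y gives 3>1]
(D,Q,X): not NE [P2→P gives 9>2; P3→W gives 7>2]
(D,Q,Y): not NE [P1→B gives 9>0; P3→W gives 7>3]
(D,Q,Z): not NE [P1→A gives 8>3; P2→S gives 4>0; P3→W gives 7>1]
(D,Q,W): not NE [P1→A gives 2>1; P2→P gives 4>0]
(D,R,X): not NE [P1→C gives 3>1; P2→P gives 9>2; P3→Z gives 6>1]
(D,R,Y): not NE [P1→B gives 6>2; P3→Z gives 6>2]
(D,R,Z): not NE [P2→S gives 4>3]
(D,R,W): not NE [P2→P gives 4>0; P3→Z gives 6>4]
(D,S,X): not NE [P1→B gives 9>8; P2→P gives 9>5; P3→W gives 8>5]
(D,S,Y): not NE [P1→A gives 6>4; P2→R gives 9>4; P3→W gives 8>6]
(D,S,Z): not NE [P3→W gives 8>3]
(D,S,W): not NE [P1→B gives 7>1; P2→P gives 4>3]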